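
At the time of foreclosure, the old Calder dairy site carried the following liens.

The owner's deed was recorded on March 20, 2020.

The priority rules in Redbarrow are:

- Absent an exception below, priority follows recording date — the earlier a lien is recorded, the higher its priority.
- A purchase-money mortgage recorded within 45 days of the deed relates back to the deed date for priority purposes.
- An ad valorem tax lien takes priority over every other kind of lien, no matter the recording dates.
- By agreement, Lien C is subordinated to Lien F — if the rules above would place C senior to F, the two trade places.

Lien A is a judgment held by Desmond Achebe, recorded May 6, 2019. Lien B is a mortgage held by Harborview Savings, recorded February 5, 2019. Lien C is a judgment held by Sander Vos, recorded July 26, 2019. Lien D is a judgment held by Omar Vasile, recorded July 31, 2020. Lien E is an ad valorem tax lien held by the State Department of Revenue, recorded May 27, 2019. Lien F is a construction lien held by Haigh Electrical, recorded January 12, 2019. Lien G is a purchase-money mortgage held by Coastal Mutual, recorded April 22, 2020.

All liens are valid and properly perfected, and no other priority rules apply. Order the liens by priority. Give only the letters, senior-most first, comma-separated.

E, F, B, A, C, G, D

First, effective dates: G relates back to the deed date March 20, 2020.
E is an ad valorem tax lien, so it outranks all other liens regardless of date.
Remaining liens by effective date: F (January 12, 2019), B (February 5, 2019), A (May 6, 2019), C (July 26, 2019), G (March 20, 2020), D (July 31, 2020).
C is already junior to F, so the subordination agreement changes nothing.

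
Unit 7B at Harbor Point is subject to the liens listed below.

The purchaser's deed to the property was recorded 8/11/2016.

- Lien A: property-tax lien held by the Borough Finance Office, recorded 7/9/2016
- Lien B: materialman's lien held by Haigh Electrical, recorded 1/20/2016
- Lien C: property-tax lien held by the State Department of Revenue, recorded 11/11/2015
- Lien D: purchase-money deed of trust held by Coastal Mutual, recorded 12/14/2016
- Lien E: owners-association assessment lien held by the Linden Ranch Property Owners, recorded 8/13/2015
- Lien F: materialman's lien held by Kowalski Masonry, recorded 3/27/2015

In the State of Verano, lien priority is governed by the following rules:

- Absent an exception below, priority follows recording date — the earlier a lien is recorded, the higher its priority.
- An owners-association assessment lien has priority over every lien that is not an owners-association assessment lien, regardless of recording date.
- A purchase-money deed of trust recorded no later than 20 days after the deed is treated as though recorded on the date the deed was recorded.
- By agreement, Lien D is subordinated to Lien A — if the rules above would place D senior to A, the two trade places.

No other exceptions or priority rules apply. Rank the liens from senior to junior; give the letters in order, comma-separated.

E, F, C, B, A, D

Effective dates after the stated exceptions: D was recorded 125 days after the deed — beyond 20 days — so no relation-back applies.
E, as an owners-association assessment lien, has superpriority and ranks first.
Among the remaining liens, by effective date: F (3/27/2015), C (11/11/2015), B (1/20/2016), A (7/9/2016), D (12/14/2016).
D is already junior to A, so the subordination agreement changes nothing.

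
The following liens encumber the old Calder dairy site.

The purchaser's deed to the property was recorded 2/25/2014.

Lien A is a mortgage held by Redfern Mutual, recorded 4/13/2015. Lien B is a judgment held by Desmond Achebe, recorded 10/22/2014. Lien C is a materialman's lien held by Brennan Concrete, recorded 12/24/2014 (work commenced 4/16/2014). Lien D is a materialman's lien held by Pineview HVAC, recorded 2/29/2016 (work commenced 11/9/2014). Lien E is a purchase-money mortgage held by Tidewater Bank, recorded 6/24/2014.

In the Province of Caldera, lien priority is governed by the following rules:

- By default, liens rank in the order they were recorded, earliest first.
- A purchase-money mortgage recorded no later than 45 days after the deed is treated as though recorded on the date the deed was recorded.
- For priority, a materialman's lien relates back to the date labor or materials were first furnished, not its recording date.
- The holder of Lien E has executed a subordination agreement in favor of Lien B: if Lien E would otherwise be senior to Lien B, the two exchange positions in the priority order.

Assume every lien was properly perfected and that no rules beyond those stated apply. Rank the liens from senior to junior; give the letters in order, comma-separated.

C, B, E, D, A

Adjusting effective dates: C's effective date is 4/16/2014, when work began; D's effective date is 11/9/2014, when work began; E was recorded 119 days after the deed, outside the 45-day window, so it keeps its recording date.
By effective date, earliest first: C (4/16/2014), E (6/24/2014), B (10/22/2014), D (11/9/2014), A (4/13/2015).
E would otherwise be senior to B, so under the subordination agreement E and B exchange positions.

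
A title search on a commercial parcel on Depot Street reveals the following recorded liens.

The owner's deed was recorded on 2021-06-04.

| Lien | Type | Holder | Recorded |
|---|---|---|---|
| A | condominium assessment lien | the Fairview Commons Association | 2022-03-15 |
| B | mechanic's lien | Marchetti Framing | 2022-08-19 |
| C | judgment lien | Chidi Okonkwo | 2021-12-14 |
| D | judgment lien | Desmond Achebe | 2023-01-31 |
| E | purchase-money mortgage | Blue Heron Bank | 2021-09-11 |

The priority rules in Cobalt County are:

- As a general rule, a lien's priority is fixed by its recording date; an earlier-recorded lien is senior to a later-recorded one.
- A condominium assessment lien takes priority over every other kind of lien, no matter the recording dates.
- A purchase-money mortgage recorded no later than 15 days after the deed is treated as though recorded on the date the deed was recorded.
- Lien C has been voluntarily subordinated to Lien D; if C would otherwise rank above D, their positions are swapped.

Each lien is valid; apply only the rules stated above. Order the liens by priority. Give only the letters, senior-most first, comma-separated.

A, E, D, B, C

Effective dates after the stated exceptions: E was recorded 99 days after the deed — beyond 15 days — so no relation-back applies.
As a condominium assessment lien, A is senior to every other lien.
Among the remaining liens, by effective date: E (2021-09-11), C (2021-12-14), B (2022-08-19), D (2023-01-31).
C is senior to D before the subordination, so the two trade places.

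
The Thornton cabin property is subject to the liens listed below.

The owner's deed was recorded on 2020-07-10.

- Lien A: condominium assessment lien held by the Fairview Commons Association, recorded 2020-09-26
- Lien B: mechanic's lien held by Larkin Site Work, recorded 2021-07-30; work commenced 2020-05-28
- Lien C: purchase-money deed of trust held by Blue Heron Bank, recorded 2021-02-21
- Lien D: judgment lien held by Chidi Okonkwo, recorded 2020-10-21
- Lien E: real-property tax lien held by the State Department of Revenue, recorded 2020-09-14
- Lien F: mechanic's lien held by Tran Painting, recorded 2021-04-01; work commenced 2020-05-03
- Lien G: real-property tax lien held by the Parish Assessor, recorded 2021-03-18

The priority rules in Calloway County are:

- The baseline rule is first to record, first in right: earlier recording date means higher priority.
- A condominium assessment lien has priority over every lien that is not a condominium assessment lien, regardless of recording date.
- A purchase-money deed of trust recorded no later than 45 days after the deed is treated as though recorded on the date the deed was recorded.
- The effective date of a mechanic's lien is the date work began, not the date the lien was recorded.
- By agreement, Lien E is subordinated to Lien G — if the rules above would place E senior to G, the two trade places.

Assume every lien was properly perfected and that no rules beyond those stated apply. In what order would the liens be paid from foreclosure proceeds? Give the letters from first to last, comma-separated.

Effective dates: B's effective date is 2020-05-28, when work began; C was recorded 226 days after the deed, outside the 45-day window, so it keeps its recording date; F is treated as recorded 2020-05-03, the work-commencement date.
As a condominium assessment lien, A is senior to every other lien.
Ordering the rest by effective date: F (2020-05-03), B (2020-05-28), E (2020-09-14), D (2020-10-21), C (2021-02-21), G (2021-03-18).
Because E would otherwise rank above G, the subordination swaps them.

A, F, B, G, D, C, E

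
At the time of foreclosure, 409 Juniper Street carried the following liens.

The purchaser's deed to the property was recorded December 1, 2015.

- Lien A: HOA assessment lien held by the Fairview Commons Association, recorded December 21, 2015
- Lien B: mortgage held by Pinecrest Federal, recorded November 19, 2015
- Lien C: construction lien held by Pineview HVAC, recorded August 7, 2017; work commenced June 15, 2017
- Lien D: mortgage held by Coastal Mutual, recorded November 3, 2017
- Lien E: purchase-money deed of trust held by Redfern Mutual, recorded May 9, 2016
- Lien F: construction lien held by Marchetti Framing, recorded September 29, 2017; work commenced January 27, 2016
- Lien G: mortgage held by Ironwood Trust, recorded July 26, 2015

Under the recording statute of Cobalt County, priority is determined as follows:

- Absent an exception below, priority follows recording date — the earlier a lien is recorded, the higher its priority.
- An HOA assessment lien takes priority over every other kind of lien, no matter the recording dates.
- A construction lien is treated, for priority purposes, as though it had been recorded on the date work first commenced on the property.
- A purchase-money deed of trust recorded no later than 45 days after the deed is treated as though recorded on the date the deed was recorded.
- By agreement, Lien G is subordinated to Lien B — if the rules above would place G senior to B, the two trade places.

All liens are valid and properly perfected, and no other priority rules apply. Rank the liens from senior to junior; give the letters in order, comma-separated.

A, B, G, F, E, C, D

Effective dates after the stated exceptions: C's effective date is June 15, 2017, when work began; E missed the 45-day window (160 days after the deed), so its recording date stands; F is treated as recorded January 27, 2016, the work-commencement date.
A is an HOA assessment lien and takes priority over every other lien.
Ordering the rest by effective date: G (July 26, 2015), B (November 19, 2015), F (January 27, 2016), E (May 9, 2016), C (June 15, 2017), D (November 3, 2017).
G would otherwise be senior to B, so under the subordination agreement G and B exchange positions.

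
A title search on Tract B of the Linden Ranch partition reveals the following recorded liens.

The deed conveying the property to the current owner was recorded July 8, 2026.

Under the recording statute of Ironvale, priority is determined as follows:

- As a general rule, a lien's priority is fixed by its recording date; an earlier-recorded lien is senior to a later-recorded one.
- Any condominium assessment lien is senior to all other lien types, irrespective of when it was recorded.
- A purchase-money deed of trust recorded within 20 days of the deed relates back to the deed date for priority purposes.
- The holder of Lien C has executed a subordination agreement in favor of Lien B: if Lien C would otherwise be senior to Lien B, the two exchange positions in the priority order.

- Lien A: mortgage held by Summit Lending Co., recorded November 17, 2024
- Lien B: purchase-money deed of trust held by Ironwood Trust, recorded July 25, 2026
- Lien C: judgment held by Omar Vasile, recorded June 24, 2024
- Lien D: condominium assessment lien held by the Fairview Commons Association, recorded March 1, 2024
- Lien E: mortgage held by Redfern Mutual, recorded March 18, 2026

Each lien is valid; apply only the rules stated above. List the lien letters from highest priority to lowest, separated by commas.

D, B, A, E, C

Adjusting effective dates: B's effective date is the deed date, July 8, 2026.
D is a condominium assessment lien, so it outranks all other liens regardless of date.
The other liens, earliest effective date first: C (June 24, 2024), A (November 17, 2024), E (March 18, 2026), B (July 8, 2026).
C is senior to B before the subordination, so the two trade places.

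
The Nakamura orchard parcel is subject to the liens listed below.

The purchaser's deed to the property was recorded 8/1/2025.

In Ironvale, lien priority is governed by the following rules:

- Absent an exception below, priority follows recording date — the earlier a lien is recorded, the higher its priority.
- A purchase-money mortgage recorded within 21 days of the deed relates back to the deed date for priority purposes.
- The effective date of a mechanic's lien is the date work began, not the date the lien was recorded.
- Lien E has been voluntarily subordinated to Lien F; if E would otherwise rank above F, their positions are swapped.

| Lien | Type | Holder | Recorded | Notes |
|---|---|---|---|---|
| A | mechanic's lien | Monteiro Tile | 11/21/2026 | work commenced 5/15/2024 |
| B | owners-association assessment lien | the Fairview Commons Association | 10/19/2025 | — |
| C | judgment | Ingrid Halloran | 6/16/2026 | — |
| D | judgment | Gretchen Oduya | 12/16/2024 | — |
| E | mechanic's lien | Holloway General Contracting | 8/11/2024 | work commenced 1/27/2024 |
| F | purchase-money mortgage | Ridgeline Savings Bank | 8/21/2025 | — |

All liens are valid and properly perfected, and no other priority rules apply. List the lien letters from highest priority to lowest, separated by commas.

Effective dates: A relates back to 5/15/2024 (work commenced); E is treated as recorded 1/27/2024, the work-commencement date; F's effective date is the deed date, 8/1/2025.
Sorted by effective date: E (1/27/2024), A (5/15/2024), D (12/16/2024), F (8/1/2025), B (10/19/2025), C (6/16/2026).
E would otherwise be senior to F, so under the subordination agreement E and F exchange positions.

F, A, D, E, B, C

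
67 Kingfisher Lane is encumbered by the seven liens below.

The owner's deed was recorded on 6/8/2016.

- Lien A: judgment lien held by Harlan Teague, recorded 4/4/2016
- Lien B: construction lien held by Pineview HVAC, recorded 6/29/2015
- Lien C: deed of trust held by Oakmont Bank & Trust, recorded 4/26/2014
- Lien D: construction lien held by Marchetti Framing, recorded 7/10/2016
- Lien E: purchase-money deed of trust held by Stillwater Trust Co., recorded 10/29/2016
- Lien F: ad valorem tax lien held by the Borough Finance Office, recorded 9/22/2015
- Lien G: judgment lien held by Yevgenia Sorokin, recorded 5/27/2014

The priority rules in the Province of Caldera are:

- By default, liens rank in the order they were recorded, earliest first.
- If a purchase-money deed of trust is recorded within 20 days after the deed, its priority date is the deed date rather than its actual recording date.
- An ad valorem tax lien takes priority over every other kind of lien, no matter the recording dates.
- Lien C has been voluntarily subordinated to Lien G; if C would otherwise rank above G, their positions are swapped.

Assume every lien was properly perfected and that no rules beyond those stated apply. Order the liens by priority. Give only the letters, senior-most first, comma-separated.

Effective dates: E was recorded 143 days after the deed, outside the 20-day window, so it keeps its recording date.
F is an ad valorem tax lien and takes priority over every other lien.
Among the remaining liens, by effective date: C (4/26/2014), G (5/27/2014), B (6/29/2015), A (4/4/2016), D (7/10/2016), E (10/29/2016).
C is senior to G before the subordination, so the two trade places.

F, G, C, B, A, D, E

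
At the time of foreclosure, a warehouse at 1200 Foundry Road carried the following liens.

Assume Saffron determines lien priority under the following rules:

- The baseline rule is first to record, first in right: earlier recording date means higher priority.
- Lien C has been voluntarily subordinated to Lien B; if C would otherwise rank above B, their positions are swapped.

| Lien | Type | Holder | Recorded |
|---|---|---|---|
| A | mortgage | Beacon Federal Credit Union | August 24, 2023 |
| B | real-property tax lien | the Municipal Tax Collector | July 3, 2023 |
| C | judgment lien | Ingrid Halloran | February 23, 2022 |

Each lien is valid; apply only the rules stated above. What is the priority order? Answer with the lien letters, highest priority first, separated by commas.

Ordering by effective date: C (February 23, 2022), B (July 3, 2023), A (August 24, 2023).
The subordination applies — C was senior to B — so C and B swap.

B, C, A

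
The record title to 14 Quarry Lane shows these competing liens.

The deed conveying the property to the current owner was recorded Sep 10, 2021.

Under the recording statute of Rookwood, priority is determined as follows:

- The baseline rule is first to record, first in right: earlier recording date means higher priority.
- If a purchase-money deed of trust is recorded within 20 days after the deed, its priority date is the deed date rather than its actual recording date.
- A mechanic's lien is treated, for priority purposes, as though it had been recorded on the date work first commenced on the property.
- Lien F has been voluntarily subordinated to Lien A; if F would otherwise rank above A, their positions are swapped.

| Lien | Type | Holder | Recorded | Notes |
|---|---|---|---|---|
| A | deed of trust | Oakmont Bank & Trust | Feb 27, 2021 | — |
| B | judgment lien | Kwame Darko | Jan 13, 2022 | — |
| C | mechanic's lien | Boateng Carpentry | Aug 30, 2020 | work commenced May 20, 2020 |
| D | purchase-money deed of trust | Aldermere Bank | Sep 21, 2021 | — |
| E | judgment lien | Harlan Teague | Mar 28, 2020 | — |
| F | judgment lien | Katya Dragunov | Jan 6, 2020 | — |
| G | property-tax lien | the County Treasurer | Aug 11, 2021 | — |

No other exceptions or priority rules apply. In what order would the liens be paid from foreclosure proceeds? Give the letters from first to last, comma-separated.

Adjusting effective dates: C is treated as recorded May 20, 2020, the work-commencement date; D was recorded within the 20-day window, so its effective date is the deed date Sep 10, 2021.
Ordering by effective date: F (Jan 6, 2020), E (Mar 28, 2020), C (May 20, 2020), A (Feb 27, 2021), G (Aug 11, 2021), D (Sep 10, 2021), B (Jan 13, 2022).
F would otherwise be senior to A, so under the subordination agreement F and A exchange positions.

A, E, C, F, G, D, B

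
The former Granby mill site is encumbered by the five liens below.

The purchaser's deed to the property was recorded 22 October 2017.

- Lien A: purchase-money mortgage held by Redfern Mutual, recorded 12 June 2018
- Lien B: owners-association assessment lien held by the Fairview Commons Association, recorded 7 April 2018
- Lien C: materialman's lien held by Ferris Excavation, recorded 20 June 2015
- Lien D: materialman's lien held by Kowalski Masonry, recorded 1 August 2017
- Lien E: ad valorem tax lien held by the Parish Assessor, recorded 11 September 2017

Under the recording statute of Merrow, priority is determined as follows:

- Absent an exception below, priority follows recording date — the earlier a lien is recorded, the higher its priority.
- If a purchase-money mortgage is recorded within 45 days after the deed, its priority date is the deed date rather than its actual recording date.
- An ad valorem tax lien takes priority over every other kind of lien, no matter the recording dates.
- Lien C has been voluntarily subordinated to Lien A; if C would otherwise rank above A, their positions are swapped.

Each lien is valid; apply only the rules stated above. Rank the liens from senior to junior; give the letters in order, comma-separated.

Adjusting effective dates: A missed the 45-day window (233 days after the deed), so its recording date stands.
E, as an ad valorem tax lien, has superpriority and ranks first.
The other liens, earliest effective date first: C (20 June 2015), D (1 August 2017), B (7 April 2018), A (12 June 2018).
C is senior to A before the subordination, so the two trade places.

E, A, D, B, C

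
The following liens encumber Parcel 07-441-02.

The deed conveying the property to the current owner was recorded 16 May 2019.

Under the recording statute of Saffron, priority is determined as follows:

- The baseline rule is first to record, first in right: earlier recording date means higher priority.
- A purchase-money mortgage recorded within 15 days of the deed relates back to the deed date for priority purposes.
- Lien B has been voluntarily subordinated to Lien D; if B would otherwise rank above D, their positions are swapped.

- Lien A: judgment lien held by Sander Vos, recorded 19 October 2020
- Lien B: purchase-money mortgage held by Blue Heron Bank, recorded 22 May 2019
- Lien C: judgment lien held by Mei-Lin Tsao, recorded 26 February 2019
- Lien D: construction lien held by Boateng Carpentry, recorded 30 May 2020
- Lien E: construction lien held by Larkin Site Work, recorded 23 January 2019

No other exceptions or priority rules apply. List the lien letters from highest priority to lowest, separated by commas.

E, C, D, B, A

First, effective dates: B relates back to the deed date 16 May 2019.
By effective date: E (23 January 2019), C (26 February 2019), B (16 May 2019), D (30 May 2020), A (19 October 2020).
The subordination applies — B was senior to D — so B and D swap.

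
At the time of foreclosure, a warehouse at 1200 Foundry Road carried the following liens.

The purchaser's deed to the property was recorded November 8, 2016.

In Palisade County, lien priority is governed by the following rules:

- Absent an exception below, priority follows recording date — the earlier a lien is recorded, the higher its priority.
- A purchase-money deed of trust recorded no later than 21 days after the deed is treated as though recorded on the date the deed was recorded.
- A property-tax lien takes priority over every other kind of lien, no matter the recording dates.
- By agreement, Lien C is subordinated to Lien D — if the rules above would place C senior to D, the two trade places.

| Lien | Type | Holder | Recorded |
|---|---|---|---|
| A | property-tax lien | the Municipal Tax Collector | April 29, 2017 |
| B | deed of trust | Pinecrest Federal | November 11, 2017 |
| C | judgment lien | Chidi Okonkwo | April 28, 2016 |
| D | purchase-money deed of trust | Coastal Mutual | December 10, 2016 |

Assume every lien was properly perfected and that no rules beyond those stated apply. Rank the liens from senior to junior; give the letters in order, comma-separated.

Adjusting effective dates: D was recorded 32 days after the deed, outside the 21-day window, so it keeps its recording date.
A, as a property-tax lien, has superpriority and ranks first.
Remaining liens by effective date: C (April 28, 2016), D (December 10, 2016), B (November 11, 2017).
Because C would otherwise rank above D, the subordination swaps them.

A, D, C, B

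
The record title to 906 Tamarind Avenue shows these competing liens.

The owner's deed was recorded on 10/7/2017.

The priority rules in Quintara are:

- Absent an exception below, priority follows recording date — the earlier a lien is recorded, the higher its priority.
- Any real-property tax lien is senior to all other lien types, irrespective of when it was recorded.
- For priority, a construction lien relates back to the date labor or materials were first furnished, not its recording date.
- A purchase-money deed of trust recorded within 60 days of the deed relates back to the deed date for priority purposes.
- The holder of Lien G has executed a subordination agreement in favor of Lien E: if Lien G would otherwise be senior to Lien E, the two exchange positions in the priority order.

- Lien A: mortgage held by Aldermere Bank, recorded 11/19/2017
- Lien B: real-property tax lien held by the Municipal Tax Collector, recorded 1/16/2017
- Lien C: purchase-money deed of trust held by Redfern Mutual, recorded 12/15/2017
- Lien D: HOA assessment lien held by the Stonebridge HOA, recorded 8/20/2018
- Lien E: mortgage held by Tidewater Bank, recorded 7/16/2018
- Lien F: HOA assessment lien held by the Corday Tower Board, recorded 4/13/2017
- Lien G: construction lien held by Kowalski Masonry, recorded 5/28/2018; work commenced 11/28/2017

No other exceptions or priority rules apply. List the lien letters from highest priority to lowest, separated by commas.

First, effective dates: C was recorded 69 days after the deed — beyond 60 days — so no relation-back applies; G relates back to 11/28/2017 (work commenced).
B is a real-property tax lien, so it outranks all other liens regardless of date.
Ordering the rest by effective date: F (4/13/2017), A (11/19/2017), G (11/28/2017), C (12/15/2017), E (7/16/2018), D (8/20/2018).
Because G would otherwise rank above E, the subordination swaps them.

B, F, A, E, C, G, D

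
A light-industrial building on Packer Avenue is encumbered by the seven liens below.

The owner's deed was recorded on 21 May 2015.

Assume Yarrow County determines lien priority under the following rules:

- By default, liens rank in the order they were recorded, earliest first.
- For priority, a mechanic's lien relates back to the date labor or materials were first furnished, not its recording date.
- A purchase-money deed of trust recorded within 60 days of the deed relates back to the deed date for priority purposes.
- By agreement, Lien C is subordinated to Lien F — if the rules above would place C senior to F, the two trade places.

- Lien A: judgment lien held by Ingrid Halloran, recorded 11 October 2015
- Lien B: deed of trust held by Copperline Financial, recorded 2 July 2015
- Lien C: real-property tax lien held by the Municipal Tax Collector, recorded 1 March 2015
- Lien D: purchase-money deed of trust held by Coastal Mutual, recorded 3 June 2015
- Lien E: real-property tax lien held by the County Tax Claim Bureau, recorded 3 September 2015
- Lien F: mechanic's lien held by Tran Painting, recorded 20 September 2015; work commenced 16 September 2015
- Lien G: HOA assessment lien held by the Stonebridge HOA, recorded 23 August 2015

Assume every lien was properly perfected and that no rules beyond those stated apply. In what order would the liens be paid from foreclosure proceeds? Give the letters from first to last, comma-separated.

First, effective dates: D was recorded within the 60-day window, so its effective date is the deed date 21 May 2015; F relates back to 16 September 2015 (work commenced).
By effective date, earliest first: C (1 March 2015), D (21 May 2015), B (2 July 2015), G (23 August 2015), E (3 September 2015), F (16 September 2015), A (11 October 2015).
The subordination applies — C was senior to F — so C and F swap.

F, D, B, G, E, C, A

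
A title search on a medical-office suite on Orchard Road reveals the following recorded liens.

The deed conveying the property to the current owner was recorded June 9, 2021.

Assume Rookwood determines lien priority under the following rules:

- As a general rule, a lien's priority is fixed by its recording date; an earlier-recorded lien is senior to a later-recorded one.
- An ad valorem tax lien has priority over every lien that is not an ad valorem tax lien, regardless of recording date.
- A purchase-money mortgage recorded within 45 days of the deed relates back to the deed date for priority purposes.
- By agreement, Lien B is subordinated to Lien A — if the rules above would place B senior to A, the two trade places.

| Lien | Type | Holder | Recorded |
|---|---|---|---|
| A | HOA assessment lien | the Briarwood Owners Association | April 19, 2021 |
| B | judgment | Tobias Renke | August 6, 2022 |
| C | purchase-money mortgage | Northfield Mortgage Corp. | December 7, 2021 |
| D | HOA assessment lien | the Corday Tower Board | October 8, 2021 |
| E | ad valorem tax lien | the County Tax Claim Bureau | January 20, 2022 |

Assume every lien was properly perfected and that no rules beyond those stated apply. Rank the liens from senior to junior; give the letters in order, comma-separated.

E, A, D, C, B

Effective dates: C missed the 45-day window (181 days after the deed), so its recording date stands.
E is an ad valorem tax lien and takes priority over every other lien.
The other liens, earliest effective date first: A (April 19, 2021), D (October 8, 2021), C (December 7, 2021), B (August 6, 2022).
B already ranks below A; the subordination has no effect.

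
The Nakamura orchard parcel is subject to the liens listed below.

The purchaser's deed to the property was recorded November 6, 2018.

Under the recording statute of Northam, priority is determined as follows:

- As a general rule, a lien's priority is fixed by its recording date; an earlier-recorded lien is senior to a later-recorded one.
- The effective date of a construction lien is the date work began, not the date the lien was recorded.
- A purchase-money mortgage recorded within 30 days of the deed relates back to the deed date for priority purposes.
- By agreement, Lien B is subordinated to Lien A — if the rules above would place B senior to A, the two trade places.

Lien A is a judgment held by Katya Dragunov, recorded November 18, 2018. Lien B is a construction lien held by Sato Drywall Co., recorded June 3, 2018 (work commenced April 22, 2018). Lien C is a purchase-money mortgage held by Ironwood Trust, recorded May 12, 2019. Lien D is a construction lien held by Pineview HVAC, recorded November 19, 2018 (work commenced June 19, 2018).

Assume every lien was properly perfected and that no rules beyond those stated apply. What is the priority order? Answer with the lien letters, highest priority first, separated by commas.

Effective dates: B relates back to April 22, 2018 (work commenced); C missed the 30-day window (187 days after the deed), so its recording date stands; D is treated as recorded June 19, 2018, the work-commencement date.
Sorted by effective date: B (April 22, 2018), D (June 19, 2018), A (November 18, 2018), C (May 12, 2019).
The subordination applies — B was senior to A — so B and A swap.

A, D, B, C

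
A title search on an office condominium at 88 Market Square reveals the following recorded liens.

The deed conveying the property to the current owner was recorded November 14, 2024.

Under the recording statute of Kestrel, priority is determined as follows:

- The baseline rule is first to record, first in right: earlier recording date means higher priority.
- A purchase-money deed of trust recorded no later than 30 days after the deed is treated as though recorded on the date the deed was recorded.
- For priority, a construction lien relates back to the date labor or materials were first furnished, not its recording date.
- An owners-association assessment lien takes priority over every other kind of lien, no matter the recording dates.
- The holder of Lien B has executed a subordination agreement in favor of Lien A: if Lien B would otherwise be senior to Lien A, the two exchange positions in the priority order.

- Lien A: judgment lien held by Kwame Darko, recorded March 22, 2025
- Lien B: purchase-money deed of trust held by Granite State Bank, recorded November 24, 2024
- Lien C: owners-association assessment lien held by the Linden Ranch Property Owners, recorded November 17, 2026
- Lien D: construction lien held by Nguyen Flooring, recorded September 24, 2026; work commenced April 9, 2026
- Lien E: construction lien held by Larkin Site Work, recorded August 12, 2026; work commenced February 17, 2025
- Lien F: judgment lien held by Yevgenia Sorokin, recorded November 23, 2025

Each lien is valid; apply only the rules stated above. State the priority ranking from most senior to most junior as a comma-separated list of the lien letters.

Effective dates: B was recorded within the 30-day window, so its effective date is the deed date November 14, 2024; D is treated as recorded April 9, 2026, the work-commencement date; E relates back to February 17, 2025 (work commenced).
C, as an owners-association assessment lien, has superpriority and ranks first.
The other liens, earliest effective date first: B (November 14, 2024), E (February 17, 2025), A (March 22, 2025), F (November 23, 2025), D (April 9, 2026).
B would otherwise be senior to A, so under the subordination agreement B and A exchange positions.

C, A, E, B, F, D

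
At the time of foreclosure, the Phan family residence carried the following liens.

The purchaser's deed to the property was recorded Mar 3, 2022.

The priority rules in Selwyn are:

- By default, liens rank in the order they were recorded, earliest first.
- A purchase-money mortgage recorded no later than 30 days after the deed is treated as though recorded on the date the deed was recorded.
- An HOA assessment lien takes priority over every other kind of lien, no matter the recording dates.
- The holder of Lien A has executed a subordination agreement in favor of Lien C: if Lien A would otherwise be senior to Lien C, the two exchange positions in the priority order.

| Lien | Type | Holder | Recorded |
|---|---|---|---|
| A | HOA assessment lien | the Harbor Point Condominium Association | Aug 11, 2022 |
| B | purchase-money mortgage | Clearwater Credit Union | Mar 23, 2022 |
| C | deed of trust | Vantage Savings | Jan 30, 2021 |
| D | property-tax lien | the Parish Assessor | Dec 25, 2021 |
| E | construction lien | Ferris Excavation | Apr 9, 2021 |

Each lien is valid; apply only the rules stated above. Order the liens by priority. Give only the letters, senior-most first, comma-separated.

C, A, E, D, B

First, effective dates: B's effective date is the deed date, Mar 3, 2022.
A is an HOA assessment lien and takes priority over every other lien.
Ordering the rest by effective date: C (Jan 30, 2021), E (Apr 9, 2021), D (Dec 25, 2021), B (Mar 3, 2022).
The subordination applies — A was senior to C — so A and C swap.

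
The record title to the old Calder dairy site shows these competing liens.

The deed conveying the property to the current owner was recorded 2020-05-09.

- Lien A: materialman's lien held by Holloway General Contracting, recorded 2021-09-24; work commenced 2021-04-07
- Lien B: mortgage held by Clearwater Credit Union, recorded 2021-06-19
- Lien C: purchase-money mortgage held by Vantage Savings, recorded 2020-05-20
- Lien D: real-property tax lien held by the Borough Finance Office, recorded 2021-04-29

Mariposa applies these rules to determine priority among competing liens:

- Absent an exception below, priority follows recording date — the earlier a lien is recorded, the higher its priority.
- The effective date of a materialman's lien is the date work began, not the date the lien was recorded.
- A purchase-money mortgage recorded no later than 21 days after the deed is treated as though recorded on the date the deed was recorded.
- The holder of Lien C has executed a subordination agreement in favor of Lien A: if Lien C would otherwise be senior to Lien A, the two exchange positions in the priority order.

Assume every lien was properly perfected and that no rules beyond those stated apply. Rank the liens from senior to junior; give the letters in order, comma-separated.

First, effective dates: A's effective date is 2021-04-07, when work began; C relates back to the deed date 2020-05-09.
Sorted by effective date: C (2020-05-09), A (2021-04-07), D (2021-04-29), B (2021-06-19).
C would otherwise be senior to A, so under the subordination agreement C and A exchange positions.

A, C, D, B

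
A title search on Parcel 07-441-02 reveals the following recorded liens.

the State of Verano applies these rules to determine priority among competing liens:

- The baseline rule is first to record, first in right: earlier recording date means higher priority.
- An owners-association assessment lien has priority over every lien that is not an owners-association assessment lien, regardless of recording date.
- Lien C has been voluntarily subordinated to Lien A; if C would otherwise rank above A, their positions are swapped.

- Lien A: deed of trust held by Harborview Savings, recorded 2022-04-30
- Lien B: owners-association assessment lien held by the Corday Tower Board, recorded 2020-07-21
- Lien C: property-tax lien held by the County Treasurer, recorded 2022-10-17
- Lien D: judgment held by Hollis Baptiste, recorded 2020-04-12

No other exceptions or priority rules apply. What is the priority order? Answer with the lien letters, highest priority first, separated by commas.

B is an owners-association assessment lien, so it outranks all other liens regardless of date.
Remaining liens by effective date: D (2020-04-12), A (2022-04-30), C (2022-10-17).
C already ranks below A; the subordination has no effect.

B, D, A, C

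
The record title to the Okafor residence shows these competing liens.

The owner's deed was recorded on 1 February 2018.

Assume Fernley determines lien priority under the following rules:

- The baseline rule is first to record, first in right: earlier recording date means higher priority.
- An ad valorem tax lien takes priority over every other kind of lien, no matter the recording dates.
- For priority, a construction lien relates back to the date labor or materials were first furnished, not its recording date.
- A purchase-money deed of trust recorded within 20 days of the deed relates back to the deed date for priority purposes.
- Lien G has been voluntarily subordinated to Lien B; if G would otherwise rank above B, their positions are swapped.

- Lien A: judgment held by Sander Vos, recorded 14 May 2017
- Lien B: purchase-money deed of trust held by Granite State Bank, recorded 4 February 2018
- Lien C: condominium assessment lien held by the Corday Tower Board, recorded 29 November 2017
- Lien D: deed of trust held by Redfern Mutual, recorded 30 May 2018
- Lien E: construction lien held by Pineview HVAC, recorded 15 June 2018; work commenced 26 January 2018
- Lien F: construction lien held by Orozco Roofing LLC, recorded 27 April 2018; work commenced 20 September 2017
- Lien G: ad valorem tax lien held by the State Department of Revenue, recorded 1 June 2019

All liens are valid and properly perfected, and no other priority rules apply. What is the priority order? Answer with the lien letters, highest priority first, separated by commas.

Effective dates: B was recorded within the 20-day window, so its effective date is the deed date 1 February 2018; E is treated as recorded 26 January 2018, the work-commencement date; F is treated as recorded 20 September 2017, the work-commencement date.
As an ad valorem tax lien, G is senior to every other lien.
Among the remaining liens, by effective date: A (14 May 2017), F (20 September 2017), C (29 November 2017), E (26 January 2018), B (1 February 2018), D (30 May 2018).
Because G would otherwise rank above B, the subordination swaps them.

B, A, F, C, E, G, D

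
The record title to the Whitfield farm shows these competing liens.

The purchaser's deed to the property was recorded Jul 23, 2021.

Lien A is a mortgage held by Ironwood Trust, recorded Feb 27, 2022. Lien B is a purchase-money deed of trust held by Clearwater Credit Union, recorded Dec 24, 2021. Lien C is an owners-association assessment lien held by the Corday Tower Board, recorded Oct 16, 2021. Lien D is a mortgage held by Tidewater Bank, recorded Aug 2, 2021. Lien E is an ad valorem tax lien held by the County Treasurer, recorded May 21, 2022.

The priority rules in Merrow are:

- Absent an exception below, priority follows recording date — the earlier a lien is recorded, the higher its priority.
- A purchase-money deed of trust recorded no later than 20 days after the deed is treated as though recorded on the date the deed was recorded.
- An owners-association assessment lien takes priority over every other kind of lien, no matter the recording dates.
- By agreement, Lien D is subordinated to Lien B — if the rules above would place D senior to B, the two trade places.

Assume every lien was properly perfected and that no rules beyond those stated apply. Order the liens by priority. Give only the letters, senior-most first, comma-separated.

C, B, D, A, E

First, effective dates: B was recorded 154 days after the deed — beyond 20 days — so no relation-back applies.
As an owners-association assessment lien, C is senior to every other lien.
Ordering the rest by effective date: D (Aug 2, 2021), B (Dec 24, 2021), A (Feb 27, 2022), E (May 21, 2022).
The subordination applies — D was senior to B — so D and B swap.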